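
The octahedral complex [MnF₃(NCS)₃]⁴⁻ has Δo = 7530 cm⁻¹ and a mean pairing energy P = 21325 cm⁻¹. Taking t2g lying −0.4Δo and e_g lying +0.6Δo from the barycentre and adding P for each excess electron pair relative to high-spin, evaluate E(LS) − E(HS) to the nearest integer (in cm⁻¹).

Ligand charges: 3×(-1) from F⁻ and 3×(-1) from NCS⁻ sum to -6; with overall charge -4, Mn is +2.
Mn²⁺: group 7, so d-count = 7 − 2 = 5.
High-spin d⁵ fills as t2g^3 e_g^2 with CFSE 3(−0.4) + 2(+0.6) = 0.0Δo = 0 cm⁻¹.
Low-spin: t2g^5 e_g^0, orbital CFSE = -2.0Δo = -15060 cm⁻¹; plus 2 excess pairs × P = +42650 cm⁻¹; total 27590 cm⁻¹.
E(LS) − E(HS) = 27590 − (0) = 27590 cm⁻¹.

27590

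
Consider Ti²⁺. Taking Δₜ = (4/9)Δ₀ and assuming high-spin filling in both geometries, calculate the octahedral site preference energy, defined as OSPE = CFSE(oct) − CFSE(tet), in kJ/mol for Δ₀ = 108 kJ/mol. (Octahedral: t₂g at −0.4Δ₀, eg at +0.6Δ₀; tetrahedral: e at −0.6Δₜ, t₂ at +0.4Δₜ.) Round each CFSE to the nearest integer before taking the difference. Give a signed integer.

-28

Ti²⁺: group 4, so d-count = 4 − 2 = 2.
Octahedral (high-spin): t₂g² eg⁰, CFSE = 2(−0.4) + 0(+0.6) = -0.8Δ₀ = -0.8 × 108 = -86 kJ/mol.
Tetrahedral e² t₂⁰ gives -1.2Δₜ = -1.2 × (4/9) × 108 = -58 kJ/mol.
OSPE = -86 − (-58) = -28 kJ/mol.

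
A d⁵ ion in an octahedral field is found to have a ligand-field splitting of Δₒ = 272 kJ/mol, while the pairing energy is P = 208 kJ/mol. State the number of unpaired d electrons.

Since Δₒ = 272 kJ/mol > P = 208 kJ/mol, the complex adopts the low-spin configuration.
Filling d⁵ accordingly: t2g^5 e_g^0.
Unpaired electrons: 1.

1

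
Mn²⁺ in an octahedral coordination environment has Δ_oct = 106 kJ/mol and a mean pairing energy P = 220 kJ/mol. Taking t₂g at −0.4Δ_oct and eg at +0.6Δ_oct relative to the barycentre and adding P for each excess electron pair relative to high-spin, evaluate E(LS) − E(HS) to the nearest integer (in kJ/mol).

Mn sits in group 7; removing 2 electrons leaves Mn²⁺ with 7 − 2 = 5 d electrons.
In the high-spin limit (t₂g³ eg²) the orbital term is 0.0Δ_oct = 0 kJ/mol, with no excess pairing.
For low-spin the configuration is t₂g⁵ eg⁰: orbital energy -2.0 × 106 = -212 kJ/mol, and 2 additional pairs relative to high-spin add 440 kJ/mol, giving 228 kJ/mol.
Thus E(LS) − E(HS) = 228 kJ/mol.

228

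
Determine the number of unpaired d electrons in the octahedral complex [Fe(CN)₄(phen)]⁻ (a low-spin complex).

Ligand charges: 4×(-1) from CN⁻ and 1×(+0) from phen sum to -4; with overall charge -1, Fe is +3.
Group 8 minus oxidation state +3 gives a d⁵ configuration for Fe³⁺.
Configuration: t2g^5 e_g^0, giving 1 unpaired electron.

1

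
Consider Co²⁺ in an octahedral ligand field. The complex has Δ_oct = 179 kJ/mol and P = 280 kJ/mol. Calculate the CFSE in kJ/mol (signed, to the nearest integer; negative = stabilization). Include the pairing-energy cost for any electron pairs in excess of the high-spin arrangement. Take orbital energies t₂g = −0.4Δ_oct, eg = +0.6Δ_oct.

-143

Group 9 minus oxidation state +2 gives a d⁷ configuration for Co²⁺.
With Δ_oct < P the complex is high-spin.
That gives t₂g⁵ eg².
Orbital CFSE = -0.8Δ_oct = -0.8 × 179 = -143 kJ/mol.
High-spin has no excess pairs, so no pairing correction applies.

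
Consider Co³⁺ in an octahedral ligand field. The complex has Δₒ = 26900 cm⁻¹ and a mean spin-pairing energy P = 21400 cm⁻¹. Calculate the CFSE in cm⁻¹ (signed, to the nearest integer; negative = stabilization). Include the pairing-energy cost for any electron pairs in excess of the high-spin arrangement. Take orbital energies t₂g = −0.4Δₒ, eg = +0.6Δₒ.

Group 9 minus oxidation state +3 gives a d⁶ configuration for Co³⁺.
Since Δₒ = 26900 cm⁻¹ > P = 21400 cm⁻¹, the complex adopts the low-spin configuration.
That gives t₂g⁶ eg⁰.
Orbital CFSE = -2.4Δₒ = -2.4 × 26900 = -64560 cm⁻¹.
Excess pairs vs high-spin: 3 − 1 = 2; pairing cost = +42800 cm⁻¹.
Net CFSE = -64560 + 42800 = -21760 cm⁻¹.

-21760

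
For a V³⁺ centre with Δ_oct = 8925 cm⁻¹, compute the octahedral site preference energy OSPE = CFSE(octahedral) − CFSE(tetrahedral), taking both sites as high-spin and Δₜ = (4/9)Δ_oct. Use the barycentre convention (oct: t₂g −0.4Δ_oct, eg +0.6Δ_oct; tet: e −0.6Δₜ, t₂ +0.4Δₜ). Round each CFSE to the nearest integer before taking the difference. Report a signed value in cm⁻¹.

-2380

Group 5 minus oxidation state +3 gives a d² configuration for V³⁺.
Octahedral high-spin t₂g² eg⁰: CFSE = -0.8 × 8925 = -7140 cm⁻¹.
Tetrahedral e² t₂⁰ gives -1.2Δₜ = -1.2 × (4/9) × 8925 = -4760 cm⁻¹.
Subtracting, OSPE = -7140 − (-4760) = -2380 cm⁻¹.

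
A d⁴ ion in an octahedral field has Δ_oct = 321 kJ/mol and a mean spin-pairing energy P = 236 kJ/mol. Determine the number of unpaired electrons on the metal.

2

Δ_oct > P, so pairing is preferred: the ground state is low-spin.
Configuration: t₂g⁴ eg⁰.
Unpaired electrons: 2.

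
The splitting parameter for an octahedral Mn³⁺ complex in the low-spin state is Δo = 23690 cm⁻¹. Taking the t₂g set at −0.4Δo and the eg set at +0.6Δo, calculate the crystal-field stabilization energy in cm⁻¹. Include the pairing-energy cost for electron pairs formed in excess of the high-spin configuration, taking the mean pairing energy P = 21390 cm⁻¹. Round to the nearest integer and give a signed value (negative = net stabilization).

-16514

Mn³⁺: group 7, so d-count = 7 − 3 = 4.
Electron filling gives t₂g⁴ eg⁰.
CFSE(orbital) = 4×(-0.4Δo) + 0×(0.6Δo) = -1.6Δo; with Δo = 23690 cm⁻¹ that is -37904 cm⁻¹.
Pairing penalty: 1 pair vs 0 in the high-spin reference → 1 extra × P = 21390 cm⁻¹.
Combining: -37904 + 21390 = -16514 cm⁻¹.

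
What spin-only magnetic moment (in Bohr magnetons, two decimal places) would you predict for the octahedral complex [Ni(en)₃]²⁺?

2.83 Bohr magnetons

en is neutral, so the +2 overall charge sits on Ni: oxidation state +2.
Ni²⁺: group 10, so d-count = 10 − 2 = 8.
Configuration: t₂g⁶ eg² → 2 unpaired electrons.
μ(spin-only) = √[2(2+2)] = √8 ≈ 2.83 Bohr magnetons.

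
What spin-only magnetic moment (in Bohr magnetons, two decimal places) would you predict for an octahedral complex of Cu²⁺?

Group 11 minus oxidation state +2 gives a d⁹ configuration for Cu²⁺.
Configuration: t2g^6 e_g^3 → 1 unpaired electron.
μ(spin-only) = √[1(1+2)] = √3 ≈ 1.73 Bohr magnetons.

1.73 Bohr magnetons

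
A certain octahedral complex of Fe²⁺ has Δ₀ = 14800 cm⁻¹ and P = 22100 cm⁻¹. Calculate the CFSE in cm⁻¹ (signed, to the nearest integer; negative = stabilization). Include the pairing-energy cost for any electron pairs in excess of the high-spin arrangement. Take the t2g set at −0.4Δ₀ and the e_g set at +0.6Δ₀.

-5920

Fe sits in group 8; removing 2 electrons leaves Fe²⁺ with 8 − 2 = 6 d electrons.
Here Δ₀ < P (14800 < 22100), so the high-spin state is favoured.
That gives t2g^4 e_g^2.
Orbital CFSE = -0.4Δ₀ = -0.4 × 14800 = -5920 cm⁻¹.
High-spin has no excess pairs, so no pairing correction applies.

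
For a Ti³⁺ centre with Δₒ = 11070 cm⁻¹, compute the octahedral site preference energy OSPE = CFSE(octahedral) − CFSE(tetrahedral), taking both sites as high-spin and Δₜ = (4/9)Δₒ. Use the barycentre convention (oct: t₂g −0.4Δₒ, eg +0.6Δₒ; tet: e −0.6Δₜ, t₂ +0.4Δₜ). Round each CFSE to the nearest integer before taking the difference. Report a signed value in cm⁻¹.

Ti³⁺: group 4, so d-count = 4 − 3 = 1.
In an octahedral site d¹ (HS) is t2g^1 e_g^0, giving CFSE(oct) = -0.4Δₒ = -4428 cm⁻¹.
In a tetrahedral site the filling is e^1 t2^0: CFSE(tet) = -0.6Δₜ = -0.6 × (4/9)(11070) = -2952 cm⁻¹.
OSPE = -4428 − (-2952) = -1476 cm⁻¹.

-1476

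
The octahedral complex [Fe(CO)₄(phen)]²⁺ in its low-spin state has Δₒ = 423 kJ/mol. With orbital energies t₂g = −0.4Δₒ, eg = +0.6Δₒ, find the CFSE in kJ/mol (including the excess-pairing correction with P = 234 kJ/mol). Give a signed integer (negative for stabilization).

-547

Ligand charges: 4×(+0) from CO and 1×(+0) from phen sum to +0; with overall charge +2, Fe is +2.
Fe is in group 8, so Fe²⁺ is d⁶ (8 − 2 = 6).
Electron filling gives t₂g⁶ eg⁰.
CFSE(orbital) = 6×(-0.4Δₒ) + 0×(0.6Δₒ) = -2.4Δₒ; with Δₒ = 423 kJ/mol that is -1015 kJ/mol.
High-spin d⁶ would be t₂g⁴ eg² with 1 pair; low-spin has 3, so 2 excess pairs cost +2P = +468 kJ/mol.
Combining: -1015 + 468 = -547 kJ/mol.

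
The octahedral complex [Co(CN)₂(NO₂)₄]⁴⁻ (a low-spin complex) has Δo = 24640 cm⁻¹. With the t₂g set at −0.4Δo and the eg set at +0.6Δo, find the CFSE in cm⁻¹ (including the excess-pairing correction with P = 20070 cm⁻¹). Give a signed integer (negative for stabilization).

-24282

Ligand charges: 2×(-1) from CN⁻ and 4×(-1) from NO₂⁻ sum to -6; with overall charge -4, Co is +2.
Co sits in group 9; removing 2 electrons leaves Co²⁺ with 9 − 2 = 7 d electrons.
Electron filling gives t₂g⁶ eg¹.
Orbital CFSE = 6(-0.4) + 1(0.6) = -1.8Δo = -1.8 × 24640 = -44352 cm⁻¹.
Relative to high-spin t₂g⁵ eg² (2 paired), the low-spin configuration has 1 additional pair, contributing +1 × 20070 = +20070 cm⁻¹.
Overall CFSE = -44352 + 20070 = -24282 cm⁻¹.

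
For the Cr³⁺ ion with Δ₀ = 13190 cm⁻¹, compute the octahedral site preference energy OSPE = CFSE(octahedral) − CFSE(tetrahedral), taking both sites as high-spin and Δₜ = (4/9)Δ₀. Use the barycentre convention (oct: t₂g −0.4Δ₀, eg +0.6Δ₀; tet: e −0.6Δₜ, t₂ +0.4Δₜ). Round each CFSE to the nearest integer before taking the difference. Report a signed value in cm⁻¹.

Cr sits in group 6; removing 3 electrons leaves Cr³⁺ with 6 − 3 = 3 d electrons.
Octahedral (high-spin): t₂g³ eg⁰, CFSE = 3(−0.4) + 0(+0.6) = -1.2Δ₀ = -1.2 × 13190 = -15828 cm⁻¹.
Tetrahedral e² t₂¹ gives -0.8Δₜ = -0.8 × (4/9) × 13190 = -4690 cm⁻¹.
OSPE = CFSE(oct) − CFSE(tet) = -15828 − (-4690) = -11138 cm⁻¹.

-11138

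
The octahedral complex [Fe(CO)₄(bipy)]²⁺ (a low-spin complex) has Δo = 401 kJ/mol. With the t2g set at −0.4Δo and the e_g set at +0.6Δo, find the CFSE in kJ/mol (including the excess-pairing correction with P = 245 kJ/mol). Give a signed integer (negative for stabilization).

Ligand charges: 4×(+0) from CO and 1×(+0) from bipy sum to +0; with overall charge +2, Fe is +2.
Fe²⁺: group 8, so d-count = 8 − 2 = 6.
Electron filling gives t2g^6 e_g^0.
The orbital stabilization is -2.4Δo = -2.4 × 401 = -962 kJ/mol.
Relative to high-spin t2g^4 e_g^2 (1 paired), the low-spin configuration has 2 additional pairs, contributing +2 × 245 = +490 kJ/mol.
Net CFSE = -962 + 490 = -472 kJ/mol.

-472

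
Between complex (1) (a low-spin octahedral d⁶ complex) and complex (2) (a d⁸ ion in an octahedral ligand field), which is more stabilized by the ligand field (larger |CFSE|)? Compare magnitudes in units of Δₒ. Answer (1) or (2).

(1): t₂g⁶ eg⁰, CFSE = -2.4Δₒ.
(2): t2g^6 e_g^2, CFSE = -1.2Δₒ.
So (1) has the larger |CFSE|.

(1)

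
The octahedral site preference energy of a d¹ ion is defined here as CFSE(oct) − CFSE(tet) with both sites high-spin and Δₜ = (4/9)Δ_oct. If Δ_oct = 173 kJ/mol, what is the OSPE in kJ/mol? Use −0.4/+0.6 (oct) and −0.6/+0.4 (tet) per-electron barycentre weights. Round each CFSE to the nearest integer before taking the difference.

-23

In an octahedral site d¹ (HS) is t2g^1 e_g^0, giving CFSE(oct) = -0.4Δ_oct = -69 kJ/mol.
Tetrahedral: e^1 t2^0, CFSE = 1(−0.6) + 0(+0.4) = -0.6Δₜ = -0.6 × (4/9) × 173 = -46 kJ/mol.
OSPE = -69 − (-46) = -23 kJ/mol.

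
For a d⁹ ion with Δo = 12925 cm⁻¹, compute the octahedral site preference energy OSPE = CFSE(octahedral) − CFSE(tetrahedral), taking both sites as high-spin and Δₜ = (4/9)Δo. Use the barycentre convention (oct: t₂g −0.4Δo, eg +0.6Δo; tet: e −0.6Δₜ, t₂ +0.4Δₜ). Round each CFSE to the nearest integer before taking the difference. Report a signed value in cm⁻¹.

-5457

Octahedral high-spin t₂g⁶ eg³: CFSE = -0.6 × 12925 = -7755 cm⁻¹.
In a tetrahedral site the filling is e⁴ t₂⁵: CFSE(tet) = -0.4Δₜ = -0.4 × (4/9)(12925) = -2298 cm⁻¹.
Subtracting, OSPE = -7755 − (-2298) = -5457 cm⁻¹.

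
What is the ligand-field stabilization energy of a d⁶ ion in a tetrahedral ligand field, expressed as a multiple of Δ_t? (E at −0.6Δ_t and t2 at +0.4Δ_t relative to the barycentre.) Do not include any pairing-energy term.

With tetrahedral geometry the complex is necessarily high-spin.
Configuration: e^3 t2^3.
CFSE = 3(-0.6Δ_t) + 3(0.4Δ_t) = -1.8Δ_t + 1.2Δ_t = -0.6Δ_t.

-0.6 Δ_t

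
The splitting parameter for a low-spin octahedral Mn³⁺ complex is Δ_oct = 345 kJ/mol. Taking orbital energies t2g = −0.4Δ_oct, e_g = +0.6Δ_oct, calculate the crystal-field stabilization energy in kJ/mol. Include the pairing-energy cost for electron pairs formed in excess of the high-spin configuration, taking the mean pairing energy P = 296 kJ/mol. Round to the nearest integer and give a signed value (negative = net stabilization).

Group 7 minus oxidation state +3 gives a d⁴ configuration for Mn³⁺.
Electron filling gives t2g^4 e_g^0.
Orbital CFSE = 4(-0.4) + 0(0.6) = -1.6Δ_oct = -1.6 × 345 = -552 kJ/mol.
High-spin d⁴ would be t2g^3 e_g^1 with 0 pairs; low-spin has 1, so 1 excess pair costs +1P = +296 kJ/mol.
Combining: -552 + 296 = -256 kJ/mol.

-256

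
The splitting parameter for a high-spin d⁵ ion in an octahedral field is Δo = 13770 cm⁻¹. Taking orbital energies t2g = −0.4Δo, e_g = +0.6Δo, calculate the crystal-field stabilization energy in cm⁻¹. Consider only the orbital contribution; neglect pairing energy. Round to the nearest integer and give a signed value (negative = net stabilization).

The d⁵ electrons fill as t2g^3 e_g^2.
Orbital CFSE = 3(-0.4) + 2(0.6) = 0.0Δo = 0.0 × 13770 = 0 cm⁻¹.

0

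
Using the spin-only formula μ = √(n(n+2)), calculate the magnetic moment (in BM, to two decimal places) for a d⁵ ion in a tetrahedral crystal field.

5.92 BM

Tetrahedral splitting is small, so the complex is high-spin.
Configuration: e² t₂³ → 5 unpaired electrons.
μ(spin-only) = √[5(5+2)] = √35 ≈ 5.92 BM.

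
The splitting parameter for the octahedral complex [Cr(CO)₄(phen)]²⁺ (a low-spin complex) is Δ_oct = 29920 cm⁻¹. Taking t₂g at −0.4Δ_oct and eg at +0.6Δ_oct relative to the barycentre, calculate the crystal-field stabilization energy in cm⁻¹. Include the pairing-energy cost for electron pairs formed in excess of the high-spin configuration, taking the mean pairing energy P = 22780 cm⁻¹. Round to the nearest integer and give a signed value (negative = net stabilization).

Ligand charges: 4×(+0) from CO and 1×(+0) from phen sum to +0; with overall charge +2, Cr is +2.
Cr²⁺: group 6, so d-count = 6 − 2 = 4.
The d⁴ electrons fill as t₂g⁴ eg⁰.
CFSE(orbital) = 4×(-0.4Δ_oct) + 0×(0.6Δ_oct) = -1.6Δ_oct; with Δ_oct = 29920 cm⁻¹ that is -47872 cm⁻¹.
Pairing penalty: 1 pair vs 0 in the high-spin reference → 1 extra × P = 22780 cm⁻¹.
Net CFSE = -47872 + 22780 = -25092 cm⁻¹.

-25092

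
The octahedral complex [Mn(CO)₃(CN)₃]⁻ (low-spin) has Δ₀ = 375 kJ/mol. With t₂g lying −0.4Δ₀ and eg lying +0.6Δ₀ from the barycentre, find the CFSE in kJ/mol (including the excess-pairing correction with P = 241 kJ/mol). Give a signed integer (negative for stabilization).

-268

Ligand charges: 3×(+0) from CO and 3×(-1) from CN⁻ sum to -3; with overall charge -1, Mn is +2.
Mn sits in group 7; removing 2 electrons leaves Mn²⁺ with 7 − 2 = 5 d electrons.
The d⁵ electrons fill as t₂g⁵ eg⁰.
The orbital stabilization is -2.0Δ₀ = -2.0 × 375 = -750 kJ/mol.
Pairing penalty: 2 pairs vs 0 in the high-spin reference → 2 extra × P = 482 kJ/mol.
Overall CFSE = -750 + 482 = -268 kJ/mol.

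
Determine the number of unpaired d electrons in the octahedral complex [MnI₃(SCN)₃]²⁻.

Ligand charges: 3×(-1) from I⁻ and 3×(-1) from SCN⁻ sum to -6; with overall charge -2, Mn is +4.
Mn is in group 7, so Mn⁴⁺ is d³ (7 − 4 = 3).
Configuration: t₂g³ eg⁰, giving 3 unpaired electrons.

3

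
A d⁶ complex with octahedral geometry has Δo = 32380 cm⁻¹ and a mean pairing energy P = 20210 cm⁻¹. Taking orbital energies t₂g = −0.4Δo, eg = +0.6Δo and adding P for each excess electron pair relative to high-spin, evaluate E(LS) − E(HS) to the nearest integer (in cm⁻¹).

High-spin d⁶ fills as t₂g⁴ eg² with CFSE 4(−0.4) + 2(+0.6) = -0.4Δo = -12952 cm⁻¹.
Low-spin t₂g⁶ eg⁰ gives -2.4Δo = -77712 cm⁻¹, but forming 2 extra pairs costs 2P = 40420 cm⁻¹, so E(LS) = -77712 + 40420 = -37292 cm⁻¹.
The difference is -37292 − (-12952) = -24340 cm⁻¹, so low-spin lies lower.

-24340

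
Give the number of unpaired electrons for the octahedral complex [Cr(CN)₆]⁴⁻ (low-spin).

Each CN⁻ contributes -1; 6 × (-1) = -6. With overall charge -4, Cr is in the +2 oxidation state.
Cr is in group 6, so Cr²⁺ is d⁴ (6 − 2 = 4).
Configuration: t2g^4 e_g^0, giving 2 unpaired electrons.

2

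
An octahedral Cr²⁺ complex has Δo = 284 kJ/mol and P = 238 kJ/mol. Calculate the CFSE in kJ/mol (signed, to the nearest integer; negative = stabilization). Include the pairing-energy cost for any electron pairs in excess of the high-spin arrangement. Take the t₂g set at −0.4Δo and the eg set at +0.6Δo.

Group 6 minus oxidation state +2 gives a d⁴ configuration for Cr²⁺.
Since Δo = 284 kJ/mol > P = 238 kJ/mol, the complex adopts the low-spin configuration.
Filling d⁴ accordingly: t₂g⁴ eg⁰.
Orbital CFSE = -1.6Δo = -1.6 × 284 = -454 kJ/mol.
Excess pairs vs high-spin: 1 − 0 = 1; pairing cost = +238 kJ/mol.
Net CFSE = -454 + 238 = -216 kJ/mol.

-216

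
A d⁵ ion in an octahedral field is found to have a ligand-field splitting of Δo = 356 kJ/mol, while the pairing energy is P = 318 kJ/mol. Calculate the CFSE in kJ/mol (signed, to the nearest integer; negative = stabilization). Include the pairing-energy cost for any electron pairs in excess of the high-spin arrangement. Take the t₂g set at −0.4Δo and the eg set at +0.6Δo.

With Δo > P the complex is low-spin.
Configuration: t₂g⁵ eg⁰.
Orbital CFSE = -2.0Δo = -2.0 × 356 = -712 kJ/mol.
Excess pairs vs high-spin: 2 − 0 = 2; pairing cost = +636 kJ/mol.
Net CFSE = -712 + 636 = -76 kJ/mol.

-76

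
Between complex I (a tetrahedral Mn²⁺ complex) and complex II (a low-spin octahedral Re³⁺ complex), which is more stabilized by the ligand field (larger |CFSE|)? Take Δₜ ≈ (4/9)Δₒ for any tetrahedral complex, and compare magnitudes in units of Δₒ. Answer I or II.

I: Mn sits in group 7; removing 2 electrons leaves Mn²⁺ with 7 − 2 = 5 d electrons; Tetrahedral fields are weak (Δₜ ≈ 4/9 Δₒ), so electrons fill high-spin; e² t₂³, CFSE = 0.0Δₜ ≈ 0.00Δₒ.
II: Re sits in group 7; removing 3 electrons leaves Re³⁺ with 7 − 3 = 4 d electrons; t2g^4 e_g^0, CFSE = -1.6Δₒ.
So II has the larger |CFSE|.

II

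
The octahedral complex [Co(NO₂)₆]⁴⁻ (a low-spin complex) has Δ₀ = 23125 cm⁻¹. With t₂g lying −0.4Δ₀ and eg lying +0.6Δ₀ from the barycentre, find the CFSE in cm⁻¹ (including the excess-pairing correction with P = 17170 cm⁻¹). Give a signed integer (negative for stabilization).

Each NO₂⁻ contributes -1; 6 × (-1) = -6. With overall charge -4, Co is in the +2 oxidation state.
Co sits in group 9; removing 2 electrons leaves Co²⁺ with 9 − 2 = 7 d electrons.
The d⁷ electrons fill as t₂g⁶ eg¹.
The orbital stabilization is -1.8Δ₀ = -1.8 × 23125 = -41625 cm⁻¹.
Pairing penalty: 3 pairs vs 2 in the high-spin reference → 1 extra × P = 17170 cm⁻¹.
Combining: -41625 + 17170 = -24455 cm⁻¹.

-24455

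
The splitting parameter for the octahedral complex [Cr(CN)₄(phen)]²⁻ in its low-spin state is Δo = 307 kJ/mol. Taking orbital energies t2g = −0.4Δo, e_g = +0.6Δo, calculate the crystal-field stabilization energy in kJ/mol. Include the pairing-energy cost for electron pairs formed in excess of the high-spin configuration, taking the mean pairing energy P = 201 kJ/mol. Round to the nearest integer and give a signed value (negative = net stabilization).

Ligand charges: 4×(-1) from CN⁻ and 1×(+0) from phen sum to -4; with overall charge -2, Cr is +2.
Cr²⁺: group 6, so d-count = 6 − 2 = 4.
Configuration: t2g^4 e_g^0.
Orbital CFSE = 4(-0.4) + 0(0.6) = -1.6Δo = -1.6 × 307 = -491 kJ/mol.
Pairing penalty: 1 pair vs 0 in the high-spin reference → 1 extra × P = 201 kJ/mol.
Combining: -491 + 201 = -290 kJ/mol.

-290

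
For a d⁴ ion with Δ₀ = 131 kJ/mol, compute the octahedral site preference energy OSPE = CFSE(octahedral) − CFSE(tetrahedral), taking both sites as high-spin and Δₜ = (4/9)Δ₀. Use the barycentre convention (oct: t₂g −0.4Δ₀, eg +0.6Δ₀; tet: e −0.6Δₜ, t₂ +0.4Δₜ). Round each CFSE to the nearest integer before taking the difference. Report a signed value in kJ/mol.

Octahedral (high-spin): t2g^3 e_g^1, CFSE = 3(−0.4) + 1(+0.6) = -0.6Δ₀ = -0.6 × 131 = -79 kJ/mol.
Tetrahedral: e^2 t2^2, CFSE = 2(−0.6) + 2(+0.4) = -0.4Δₜ = -0.4 × (4/9) × 131 = -23 kJ/mol.
OSPE = CFSE(oct) − CFSE(tet) = -79 − (-23) = -56 kJ/mol.

-56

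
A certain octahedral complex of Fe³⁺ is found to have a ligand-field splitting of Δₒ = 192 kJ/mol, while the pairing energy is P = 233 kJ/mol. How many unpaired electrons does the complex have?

Fe sits in group 8; removing 3 electrons leaves Fe³⁺ with 8 − 3 = 5 d electrons.
Δₒ < P, so pairing is avoided: the ground state is high-spin.
That gives t2g^3 e_g^2.
Unpaired electrons: 5.

5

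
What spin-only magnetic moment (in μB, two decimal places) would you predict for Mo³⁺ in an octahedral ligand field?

Mo sits in group 6; removing 3 electrons leaves Mo³⁺ with 6 − 3 = 3 d electrons.
For octahedral d³ the high- and low-spin configurations coincide.
Configuration: t₂g³ eg⁰ → 3 unpaired electrons.
μ(spin-only) = √[3(3+2)] = √15 ≈ 3.87 μB.

3.87 μB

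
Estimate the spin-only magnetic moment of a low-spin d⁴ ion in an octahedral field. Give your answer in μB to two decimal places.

2.83 μB

Configuration: t₂g⁴ eg⁰ → 2 unpaired electrons.
μ(spin-only) = √[2(2+2)] = √8 ≈ 2.83 μB.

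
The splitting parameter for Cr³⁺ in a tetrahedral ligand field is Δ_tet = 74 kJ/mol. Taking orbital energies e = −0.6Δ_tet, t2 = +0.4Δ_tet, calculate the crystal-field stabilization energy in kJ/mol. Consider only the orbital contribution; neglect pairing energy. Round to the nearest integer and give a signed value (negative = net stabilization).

-59

Group 6 minus oxidation state +3 gives a d³ configuration for Cr³⁺.
Tetrahedral splitting is small, so the complex is high-spin.
Configuration: e^2 t2^1.
The orbital stabilization is -0.8Δ_tet = -0.8 × 74 = -59 kJ/mol.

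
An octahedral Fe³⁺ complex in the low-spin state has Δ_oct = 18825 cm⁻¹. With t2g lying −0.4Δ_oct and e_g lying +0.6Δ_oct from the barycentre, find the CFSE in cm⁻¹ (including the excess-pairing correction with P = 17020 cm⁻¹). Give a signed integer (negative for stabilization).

Group 8 minus oxidation state +3 gives a d⁵ configuration for Fe³⁺.
Configuration: t2g^5 e_g^0.
Orbital CFSE = 5(-0.4) + 0(0.6) = -2.0Δ_oct = -2.0 × 18825 = -37650 cm⁻¹.
Relative to high-spin t2g^3 e_g^2 (0 paired), the low-spin configuration has 2 additional pairs, contributing +2 × 17020 = +34040 cm⁻¹.
Net CFSE = -37650 + 34040 = -3610 cm⁻¹.

-3610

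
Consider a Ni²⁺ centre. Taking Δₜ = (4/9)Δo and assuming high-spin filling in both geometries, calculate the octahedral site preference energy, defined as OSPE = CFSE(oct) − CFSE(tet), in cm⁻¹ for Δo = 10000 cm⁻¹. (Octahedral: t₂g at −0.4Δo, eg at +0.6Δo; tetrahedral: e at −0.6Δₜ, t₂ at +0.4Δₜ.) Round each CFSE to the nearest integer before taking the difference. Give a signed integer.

-8444

Ni is in group 10, so Ni²⁺ is d⁸ (10 − 2 = 8).
Octahedral high-spin t₂g⁶ eg²: CFSE = -1.2 × 10000 = -12000 cm⁻¹.
Tetrahedral e⁴ t₂⁴ gives -0.8Δₜ = -0.8 × (4/9) × 10000 = -3556 cm⁻¹.
OSPE = CFSE(oct) − CFSE(tet) = -12000 − (-3556) = -8444 cm⁻¹.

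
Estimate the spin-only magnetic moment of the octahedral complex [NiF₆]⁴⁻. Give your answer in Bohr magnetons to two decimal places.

2.83 Bohr magnetons

Each F⁻ contributes -1; 6 × (-1) = -6. With overall charge -4, Ni is in the +2 oxidation state.
Group 10 minus oxidation state +2 gives a d⁸ configuration for Ni²⁺.
Configuration: t₂g⁶ eg² → 2 unpaired electrons.
μ(spin-only) = √[2(2+2)] = √8 ≈ 2.83 Bohr magnetons.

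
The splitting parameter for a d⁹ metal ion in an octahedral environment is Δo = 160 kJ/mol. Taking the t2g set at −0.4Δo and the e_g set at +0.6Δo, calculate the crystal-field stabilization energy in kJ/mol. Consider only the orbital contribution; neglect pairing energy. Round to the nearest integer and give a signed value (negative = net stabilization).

The d⁹ electrons fill as t2g^6 e_g^3.
CFSE(orbital) = 6×(-0.4Δo) + 3×(0.6Δo) = -0.6Δo; with Δo = 160 kJ/mol that is -96 kJ/mol.

-96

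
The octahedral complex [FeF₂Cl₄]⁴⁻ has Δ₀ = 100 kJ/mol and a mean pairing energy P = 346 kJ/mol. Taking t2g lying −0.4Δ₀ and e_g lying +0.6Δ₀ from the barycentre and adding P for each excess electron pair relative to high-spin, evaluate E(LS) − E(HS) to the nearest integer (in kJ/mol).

492

Ligand charges: 2×(-1) from F⁻ and 4×(-1) from Cl⁻ sum to -6; with overall charge -4, Fe is +2.
Fe²⁺: group 8, so d-count = 8 − 2 = 6.
High-spin d⁶ fills as t2g^4 e_g^2 with CFSE 4(−0.4) + 2(+0.6) = -0.4Δ₀ = -40 kJ/mol.
Low-spin t2g^6 e_g^0 gives -2.4Δ₀ = -240 kJ/mol, but forming 2 extra pairs costs 2P = 692 kJ/mol, so E(LS) = -240 + 692 = 452 kJ/mol.
Thus E(LS) − E(HS) = 492 kJ/mol.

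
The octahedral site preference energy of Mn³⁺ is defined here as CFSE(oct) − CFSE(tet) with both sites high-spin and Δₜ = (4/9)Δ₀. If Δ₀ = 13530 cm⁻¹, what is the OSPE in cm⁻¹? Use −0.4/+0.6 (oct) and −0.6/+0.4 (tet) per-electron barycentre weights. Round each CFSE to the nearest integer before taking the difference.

-5713

Mn³⁺: group 7, so d-count = 7 − 3 = 4.
In an octahedral site d⁴ (HS) is t₂g³ eg¹, giving CFSE(oct) = -0.6Δ₀ = -8118 cm⁻¹.
Tetrahedral e² t₂² gives -0.4Δₜ = -0.4 × (4/9) × 13530 = -2405 cm⁻¹.
Subtracting, OSPE = -8118 − (-2405) = -5713 cm⁻¹.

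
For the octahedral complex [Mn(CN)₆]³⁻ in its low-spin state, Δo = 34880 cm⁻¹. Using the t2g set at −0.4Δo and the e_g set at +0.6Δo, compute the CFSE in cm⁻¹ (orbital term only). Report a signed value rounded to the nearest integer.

-55808

Each CN⁻ contributes -1; 6 × (-1) = -6. With overall charge -3, Mn is in the +3 oxidation state.
Mn is in group 7, so Mn³⁺ is d⁴ (7 − 3 = 4).
The d⁴ electrons fill as t2g^4 e_g^0.
Orbital CFSE = 4(-0.4) + 0(0.6) = -1.6Δo = -1.6 × 34880 = -55808 cm⁻¹.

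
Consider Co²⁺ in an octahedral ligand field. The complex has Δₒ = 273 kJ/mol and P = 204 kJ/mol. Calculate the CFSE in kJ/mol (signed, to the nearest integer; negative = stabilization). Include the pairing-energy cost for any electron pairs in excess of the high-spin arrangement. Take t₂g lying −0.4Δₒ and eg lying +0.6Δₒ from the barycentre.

Co sits in group 9; removing 2 electrons leaves Co²⁺ with 9 − 2 = 7 d electrons.
Here Δₒ > P (273 > 204), so the low-spin state is favoured.
Filling d⁷ accordingly: t₂g⁶ eg¹.
Orbital CFSE = -1.8Δₒ = -1.8 × 273 = -491 kJ/mol.
Excess pairs vs high-spin: 3 − 2 = 1; pairing cost = +204 kJ/mol.
Net CFSE = -491 + 204 = -287 kJ/mol.

-287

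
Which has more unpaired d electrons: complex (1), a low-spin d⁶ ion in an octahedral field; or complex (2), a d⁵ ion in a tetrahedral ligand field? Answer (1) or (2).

(2)

(1): t2g^6 e_g^0 → 0 unpaired.
(2): With tetrahedral geometry the complex is necessarily high-spin; e^2 t2^3 → 5 unpaired.
So (2) has more unpaired electrons.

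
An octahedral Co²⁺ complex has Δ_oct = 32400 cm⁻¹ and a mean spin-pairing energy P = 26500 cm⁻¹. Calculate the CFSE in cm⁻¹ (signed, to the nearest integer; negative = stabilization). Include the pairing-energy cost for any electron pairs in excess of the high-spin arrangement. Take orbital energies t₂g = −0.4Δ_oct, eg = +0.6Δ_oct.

Co sits in group 9; removing 2 electrons leaves Co²⁺ with 9 − 2 = 7 d electrons.
Here Δ_oct > P (32400 > 26500), so the low-spin state is favoured.
Filling d⁷ accordingly: t₂g⁶ eg¹.
Orbital CFSE = -1.8Δ_oct = -1.8 × 32400 = -58320 cm⁻¹.
Excess pairs vs high-spin: 3 − 2 = 1; pairing cost = +26500 cm⁻¹.
Net CFSE = -58320 + 26500 = -31820 cm⁻¹.

-31820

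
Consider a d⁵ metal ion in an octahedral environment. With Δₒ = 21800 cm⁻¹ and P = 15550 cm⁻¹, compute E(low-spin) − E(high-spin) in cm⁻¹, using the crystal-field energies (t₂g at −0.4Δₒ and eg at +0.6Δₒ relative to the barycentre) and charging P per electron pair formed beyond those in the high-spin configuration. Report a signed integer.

-12500

In the high-spin limit (t₂g³ eg²) the orbital term is 0.0Δₒ = 0 cm⁻¹, with no excess pairing.
For low-spin the configuration is t₂g⁵ eg⁰: orbital energy -2.0 × 21800 = -43600 cm⁻¹, and 2 additional pairs relative to high-spin add 31100 cm⁻¹, giving -12500 cm⁻¹.
E(LS) − E(HS) = -12500 − (0) = -12500 cm⁻¹.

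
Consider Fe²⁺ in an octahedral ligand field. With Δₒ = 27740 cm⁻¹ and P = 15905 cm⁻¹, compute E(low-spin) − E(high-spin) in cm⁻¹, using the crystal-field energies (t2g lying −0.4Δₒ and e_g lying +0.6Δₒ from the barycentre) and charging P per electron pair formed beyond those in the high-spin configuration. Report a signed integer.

-23670

Fe²⁺: group 8, so d-count = 8 − 2 = 6.
In the high-spin limit (t2g^4 e_g^2) the orbital term is -0.4Δₒ = -11096 cm⁻¹, with no excess pairing.
Low-spin t2g^6 e_g^0 gives -2.4Δₒ = -66576 cm⁻¹, but forming 2 extra pairs costs 2P = 31810 cm⁻¹, so E(LS) = -66576 + 31810 = -34766 cm⁻¹.
The difference is -34766 − (-11096) = -23670 cm⁻¹, so low-spin lies lower.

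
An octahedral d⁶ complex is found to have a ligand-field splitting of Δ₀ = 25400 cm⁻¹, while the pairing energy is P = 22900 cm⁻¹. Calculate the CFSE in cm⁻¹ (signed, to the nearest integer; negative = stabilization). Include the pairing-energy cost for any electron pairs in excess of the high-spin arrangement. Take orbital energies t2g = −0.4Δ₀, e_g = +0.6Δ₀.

Since Δ₀ = 25400 cm⁻¹ > P = 22900 cm⁻¹, the complex adopts the low-spin configuration.
Filling d⁶ accordingly: t2g^6 e_g^0.
Orbital CFSE = -2.4Δ₀ = -2.4 × 25400 = -60960 cm⁻¹.
Excess pairs vs high-spin: 3 − 1 = 2; pairing cost = +45800 cm⁻¹.
Net CFSE = -60960 + 45800 = -15160 cm⁻¹.

-15160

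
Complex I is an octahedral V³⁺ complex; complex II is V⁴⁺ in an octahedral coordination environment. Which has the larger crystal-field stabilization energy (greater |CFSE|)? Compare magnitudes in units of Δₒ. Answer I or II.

I

I: V³⁺: group 5, so d-count = 5 − 3 = 2; t₂g² eg⁰, CFSE = -0.8Δₒ.
II: V sits in group 5; removing 4 electrons leaves V⁴⁺ with 5 − 4 = 1 d electrons; t₂g¹ eg⁰, CFSE = -0.4Δₒ.
So I has the larger |CFSE|.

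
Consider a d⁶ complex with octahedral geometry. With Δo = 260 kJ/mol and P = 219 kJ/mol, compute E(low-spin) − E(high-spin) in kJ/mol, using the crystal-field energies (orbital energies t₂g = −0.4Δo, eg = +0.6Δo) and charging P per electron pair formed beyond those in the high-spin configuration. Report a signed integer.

-82

In the high-spin limit (t₂g⁴ eg²) the orbital term is -0.4Δo = -104 kJ/mol, with no excess pairing.
For low-spin the configuration is t₂g⁶ eg⁰: orbital energy -2.4 × 260 = -624 kJ/mol, and 2 additional pairs relative to high-spin add 438 kJ/mol, giving -186 kJ/mol.
E(LS) − E(HS) = -186 − (-104) = -82 kJ/mol.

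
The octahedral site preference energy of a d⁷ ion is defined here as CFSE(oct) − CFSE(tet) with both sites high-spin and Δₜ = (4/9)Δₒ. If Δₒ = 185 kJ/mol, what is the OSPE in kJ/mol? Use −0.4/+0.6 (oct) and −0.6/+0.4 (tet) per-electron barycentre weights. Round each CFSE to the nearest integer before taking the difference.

-49

Octahedral (high-spin): t2g^5 e_g^2, CFSE = 5(−0.4) + 2(+0.6) = -0.8Δₒ = -0.8 × 185 = -148 kJ/mol.
Tetrahedral e^4 t2^3 gives -1.2Δₜ = -1.2 × (4/9) × 185 = -99 kJ/mol.
OSPE = CFSE(oct) − CFSE(tet) = -148 − (-99) = -49 kJ/mol.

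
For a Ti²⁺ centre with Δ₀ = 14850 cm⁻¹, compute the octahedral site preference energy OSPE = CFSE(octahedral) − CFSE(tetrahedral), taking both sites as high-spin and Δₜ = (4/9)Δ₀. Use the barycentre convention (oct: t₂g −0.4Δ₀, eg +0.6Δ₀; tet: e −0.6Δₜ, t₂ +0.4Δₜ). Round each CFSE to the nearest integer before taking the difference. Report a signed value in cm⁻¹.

-3960

Ti²⁺: group 4, so d-count = 4 − 2 = 2.
Octahedral high-spin t₂g² eg⁰: CFSE = -0.8 × 14850 = -11880 cm⁻¹.
Tetrahedral e² t₂⁰ gives -1.2Δₜ = -1.2 × (4/9) × 14850 = -7920 cm⁻¹.
OSPE = -11880 − (-7920) = -3960 cm⁻¹.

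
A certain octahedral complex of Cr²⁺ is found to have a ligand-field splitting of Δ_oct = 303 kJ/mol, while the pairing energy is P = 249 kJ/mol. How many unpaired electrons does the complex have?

2

Group 6 minus oxidation state +2 gives a d⁴ configuration for Cr²⁺.
With Δ_oct > P the complex is low-spin.
Filling d⁴ accordingly: t2g^4 e_g^0.
Unpaired electrons: 2.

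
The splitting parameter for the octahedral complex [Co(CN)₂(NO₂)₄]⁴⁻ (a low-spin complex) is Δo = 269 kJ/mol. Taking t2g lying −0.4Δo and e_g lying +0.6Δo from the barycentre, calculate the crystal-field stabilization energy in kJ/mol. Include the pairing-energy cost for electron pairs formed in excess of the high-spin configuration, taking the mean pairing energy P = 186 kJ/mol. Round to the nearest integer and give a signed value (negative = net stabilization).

Ligand charges: 2×(-1) from CN⁻ and 4×(-1) from NO₂⁻ sum to -6; with overall charge -4, Co is +2.
Co is in group 9, so Co²⁺ is d⁷ (9 − 2 = 7).
Configuration: t2g^6 e_g^1.
The orbital stabilization is -1.8Δo = -1.8 × 269 = -484 kJ/mol.
Relative to high-spin t2g^5 e_g^2 (2 paired), the low-spin configuration has 1 additional pair, contributing +1 × 186 = +186 kJ/mol.
Net CFSE = -484 + 186 = -298 kJ/mol.

-298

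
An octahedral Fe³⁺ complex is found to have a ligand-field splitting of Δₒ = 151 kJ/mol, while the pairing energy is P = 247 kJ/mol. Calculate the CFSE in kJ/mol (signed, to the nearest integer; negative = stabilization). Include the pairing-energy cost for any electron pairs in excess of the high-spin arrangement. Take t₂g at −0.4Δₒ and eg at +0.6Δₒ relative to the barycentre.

Fe is in group 8, so Fe³⁺ is d⁵ (8 − 3 = 5).
Δₒ < P, so pairing is avoided: the ground state is high-spin.
Filling d⁵ accordingly: t₂g³ eg².
Orbital CFSE = 0.0Δₒ = 0.0 × 151 = 0 kJ/mol.
High-spin has no excess pairs, so no pairing correction applies.

0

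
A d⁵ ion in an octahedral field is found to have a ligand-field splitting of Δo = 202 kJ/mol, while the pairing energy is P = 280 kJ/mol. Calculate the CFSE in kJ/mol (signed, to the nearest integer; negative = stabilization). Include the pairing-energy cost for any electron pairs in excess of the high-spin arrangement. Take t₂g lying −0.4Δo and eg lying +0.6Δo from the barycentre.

0

Δo < P, so pairing is avoided: the ground state is high-spin.
Filling d⁵ accordingly: t₂g³ eg².
Orbital CFSE = 0.0Δo = 0.0 × 202 = 0 kJ/mol.
High-spin has no excess pairs, so no pairing correction applies.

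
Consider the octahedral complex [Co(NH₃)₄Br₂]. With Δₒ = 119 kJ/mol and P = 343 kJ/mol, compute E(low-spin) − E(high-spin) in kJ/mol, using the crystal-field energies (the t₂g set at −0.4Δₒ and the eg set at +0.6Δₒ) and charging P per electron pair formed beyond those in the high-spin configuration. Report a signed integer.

224

Ligand charges: 4×(+0) from NH₃ and 2×(-1) from Br⁻ sum to -2; with overall charge +0, Co is +2.
Co sits in group 9; removing 2 electrons leaves Co²⁺ with 9 − 2 = 7 d electrons.
High-spin: t₂g⁵ eg², CFSE = -0.8Δₒ = -95 kJ/mol.
Low-spin t₂g⁶ eg¹ gives -1.8Δₒ = -214 kJ/mol, but forming 1 extra pair costs 1P = 343 kJ/mol, so E(LS) = -214 + 343 = 129 kJ/mol.
Thus E(LS) − E(HS) = 224 kJ/mol.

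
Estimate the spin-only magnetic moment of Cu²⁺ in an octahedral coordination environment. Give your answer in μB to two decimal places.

Cu is in group 11, so Cu²⁺ is d⁹ (11 − 2 = 9).
For octahedral d⁹ the high- and low-spin configurations coincide.
Configuration: t2g^6 e_g^3 → 1 unpaired electron.
μ(spin-only) = √[1(1+2)] = √3 ≈ 1.73 μB.

1.73 μB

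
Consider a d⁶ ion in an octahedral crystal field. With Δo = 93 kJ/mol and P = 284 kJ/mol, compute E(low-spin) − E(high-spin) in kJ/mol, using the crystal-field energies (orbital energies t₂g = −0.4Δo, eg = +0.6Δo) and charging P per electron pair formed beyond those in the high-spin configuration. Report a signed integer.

In the high-spin limit (t₂g⁴ eg²) the orbital term is -0.4Δo = -37 kJ/mol, with no excess pairing.
Low-spin t₂g⁶ eg⁰ gives -2.4Δo = -223 kJ/mol, but forming 2 extra pairs costs 2P = 568 kJ/mol, so E(LS) = -223 + 568 = 345 kJ/mol.
Thus E(LS) − E(HS) = 382 kJ/mol.

382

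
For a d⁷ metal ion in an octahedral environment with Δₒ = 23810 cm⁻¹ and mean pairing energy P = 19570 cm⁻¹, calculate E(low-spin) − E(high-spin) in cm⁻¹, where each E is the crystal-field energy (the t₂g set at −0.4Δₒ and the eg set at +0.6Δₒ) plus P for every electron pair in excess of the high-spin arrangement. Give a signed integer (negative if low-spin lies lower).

-4240

High-spin: t₂g⁵ eg², CFSE = -0.8Δₒ = -19048 cm⁻¹.
For low-spin the configuration is t₂g⁶ eg¹: orbital energy -1.8 × 23810 = -42858 cm⁻¹, and 1 additional pair relative to high-spin adds 19570 cm⁻¹, giving -23288 cm⁻¹.
The difference is -23288 − (-19048) = -4240 cm⁻¹, so low-spin lies lower.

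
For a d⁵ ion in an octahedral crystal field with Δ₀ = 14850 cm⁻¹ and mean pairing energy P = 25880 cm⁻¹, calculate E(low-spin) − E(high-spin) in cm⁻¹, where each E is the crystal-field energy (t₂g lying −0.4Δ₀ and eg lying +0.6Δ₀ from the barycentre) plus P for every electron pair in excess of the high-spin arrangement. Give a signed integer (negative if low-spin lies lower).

In the high-spin limit (t₂g³ eg²) the orbital term is 0.0Δ₀ = 0 cm⁻¹, with no excess pairing.
Low-spin: t₂g⁵ eg⁰, orbital CFSE = -2.0Δ₀ = -29700 cm⁻¹; plus 2 excess pairs × P = +51760 cm⁻¹; total 22060 cm⁻¹.
E(LS) − E(HS) = 22060 − (0) = 22060 cm⁻¹.

22060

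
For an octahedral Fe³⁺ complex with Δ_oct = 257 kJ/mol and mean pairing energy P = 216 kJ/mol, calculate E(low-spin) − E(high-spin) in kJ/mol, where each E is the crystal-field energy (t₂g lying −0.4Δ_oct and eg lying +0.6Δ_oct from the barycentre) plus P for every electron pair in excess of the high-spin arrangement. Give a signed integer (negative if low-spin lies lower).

-82

Group 8 minus oxidation state +3 gives a d⁵ configuration for Fe³⁺.
High-spin: t₂g³ eg², CFSE = 0.0Δ_oct = 0 kJ/mol.
Low-spin: t₂g⁵ eg⁰, orbital CFSE = -2.0Δ_oct = -514 kJ/mol; plus 2 excess pairs × P = +432 kJ/mol; total -82 kJ/mol.
Thus E(LS) − E(HS) = -82 kJ/mol.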